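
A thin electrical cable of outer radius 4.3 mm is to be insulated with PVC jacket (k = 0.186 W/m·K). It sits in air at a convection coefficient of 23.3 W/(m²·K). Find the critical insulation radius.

r_cr ≈ 7.98 mm

For a cylinder r_cr = k/h = 0.186/23.3
r_cr = 7.98 mm; since the bare radius (4.3 mm) is below r_cr, adding a thin layer of insulation will *increase* heat loss.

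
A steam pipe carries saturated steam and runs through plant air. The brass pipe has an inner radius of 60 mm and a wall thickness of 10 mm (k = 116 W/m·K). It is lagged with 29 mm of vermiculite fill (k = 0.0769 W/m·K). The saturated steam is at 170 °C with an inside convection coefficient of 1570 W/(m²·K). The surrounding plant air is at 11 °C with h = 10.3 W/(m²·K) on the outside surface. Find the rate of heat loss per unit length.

Per-layer cylindrical resistances, series-summed:
R_inner film = 1/(h_i·2πr₁L) = 1/(1570×2π×0.06×1) = 0.00169 K/W
R_brass pipe wall = ln(70/60)/(2π×116×1) = 2.115×10^-4 K/W
R_vermiculite fill = ln(99/70)/(2π×0.0769×1) = 0.7174 K/W
R_outer film = 1/(h_o·2πr_oL) = 1/(10.3×2π×0.099×1) = 0.1561 K/W
R_total = 0.8754 K/W
Q = ΔT/R_total = 159/0.8754

q′ ≈ 182 W/m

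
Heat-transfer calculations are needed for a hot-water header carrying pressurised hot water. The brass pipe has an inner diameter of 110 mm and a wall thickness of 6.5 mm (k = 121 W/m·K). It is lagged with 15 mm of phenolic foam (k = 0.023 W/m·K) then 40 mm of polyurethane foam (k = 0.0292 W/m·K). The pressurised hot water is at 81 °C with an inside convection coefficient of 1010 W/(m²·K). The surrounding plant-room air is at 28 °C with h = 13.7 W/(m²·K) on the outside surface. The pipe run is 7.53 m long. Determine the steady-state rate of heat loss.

Treating each annulus and film as a series resistance:
R_inner film = 1/(h_i·2πr₁L) = 1/(1010×2π×0.055×7.53) = 3.805×10^-4 K/W
R_brass pipe wall = ln(61.5/55)/(2π×121×7.53) = 1.951×10^-5 K/W
R_phenolic foam = ln(76.5/61.5)/(2π×0.023×7.53) = 0.2006 K/W
R_polyurethane foam = ln(116.5/76.5)/(2π×0.0292×7.53) = 0.3044 K/W
R_outer film = 1/(h_o·2πr_oL) = 1/(13.7×2π×0.1165×7.53) = 0.01324 K/W
R_total = 0.5187 K/W
Q = ΔT/R_total = 53/0.5187

Q ≈ 102 W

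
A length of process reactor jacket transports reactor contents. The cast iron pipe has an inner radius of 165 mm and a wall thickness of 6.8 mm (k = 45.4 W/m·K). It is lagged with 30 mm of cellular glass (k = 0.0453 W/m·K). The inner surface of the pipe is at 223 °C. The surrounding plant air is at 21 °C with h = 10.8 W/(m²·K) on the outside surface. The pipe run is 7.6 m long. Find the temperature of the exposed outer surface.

For a radial system each layer contributes R = ln(r_out/r_in)/(2πkL); films add R = 1/(hA).
R_cast iron pipe wall = ln(171.8/165)/(2π×45.4×7.6) = 1.863×10^-5 K/W
R_cellular glass = ln(201.8/171.8)/(2π×0.0453×7.6) = 0.0744 K/W
R_outer film = 1/(h_o·2πr_oL) = 1/(10.8×2π×0.2018×7.6) = 0.009609 K/W
R_total = 0.08403 K/W
Q = ΔT/R_total = 202/0.08403
Q = 2400 W
T_interface = T_inner − Q·ΣR(inner→interface) = 223 − 2400×0.07442

T ≈ 44.1 °C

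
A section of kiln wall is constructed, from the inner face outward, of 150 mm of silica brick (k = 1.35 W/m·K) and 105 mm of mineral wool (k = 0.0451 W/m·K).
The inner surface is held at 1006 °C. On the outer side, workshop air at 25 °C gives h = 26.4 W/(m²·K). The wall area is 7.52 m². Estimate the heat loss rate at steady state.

Thermal resistances in series:
R_silica brick = L/(kA) = 0.15/(1.35×7.52) = 0.01478 K/W
R_mineral wool = L/(kA) = 0.105/(0.0451×7.52) = 0.3096 K/W
R_outer film = 1/(h_o·A) = 1/(26.4×7.52) = 0.005037 K/W
R_total = 0.3294 K/W
Q = ΔT / R_total = 981 / 0.3294

Q ≈ 2980 W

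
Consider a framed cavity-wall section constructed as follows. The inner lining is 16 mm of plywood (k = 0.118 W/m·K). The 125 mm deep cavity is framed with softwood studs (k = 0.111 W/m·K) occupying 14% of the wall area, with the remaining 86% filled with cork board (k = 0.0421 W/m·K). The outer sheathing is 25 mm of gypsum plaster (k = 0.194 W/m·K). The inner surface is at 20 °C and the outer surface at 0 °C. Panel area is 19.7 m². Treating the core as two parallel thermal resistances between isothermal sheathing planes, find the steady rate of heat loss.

Sheathing layers in series; stud and cavity paths in parallel between them.
R_inner = 0.016/(0.118×19.7) = 0.006883 K/W
R_stud  = 0.125/(0.111×0.14×19.7) = 0.4083 K/W
R_cav   = 0.125/(0.0421×0.86×19.7) = 0.1753 K/W
1/R_core = 1/R_stud + 1/R_cav → R_core = 0.1226 K/W
R_outer = 0.025/(0.194×19.7) = 0.006541 K/W
R_total = 0.136 K/W
Q = ΔT/R_total = 20/0.136

Q ≈ 147 W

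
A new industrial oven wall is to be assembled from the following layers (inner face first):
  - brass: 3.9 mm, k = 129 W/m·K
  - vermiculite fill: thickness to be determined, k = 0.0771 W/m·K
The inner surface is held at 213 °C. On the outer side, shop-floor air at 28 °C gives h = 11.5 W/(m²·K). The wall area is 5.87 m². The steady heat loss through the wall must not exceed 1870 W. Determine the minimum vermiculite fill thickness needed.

L ≈ 38.1 mm

Using the resistance-network approach (series):
R_brass = L/(kA) = 0.0039/(129×5.87) = 5.15×10^-6 K/W
R_outer film = 1/(h_o·A) = 1/(11.5×5.87) = 0.01481 K/W
Sum of the known resistances R_other = 0.01482 K/W
Required total resistance R_tot = ΔT/Q_allow = 185/1870 = 0.09893 K/W
R_vermiculite fill = R_tot − R_other = 0.08411 K/W
L = R·k·A = 0.08411×0.0771×5.87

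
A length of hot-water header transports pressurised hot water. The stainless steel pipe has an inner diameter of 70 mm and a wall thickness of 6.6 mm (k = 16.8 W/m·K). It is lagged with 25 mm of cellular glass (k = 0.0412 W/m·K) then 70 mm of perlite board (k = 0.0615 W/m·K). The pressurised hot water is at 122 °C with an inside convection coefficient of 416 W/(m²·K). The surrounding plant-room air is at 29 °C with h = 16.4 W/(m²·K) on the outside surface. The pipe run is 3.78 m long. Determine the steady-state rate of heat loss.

For a radial system each layer contributes R = ln(r_out/r_in)/(2πkL); films add R = 1/(hA).
R_inner film = 1/(h_i·2πr₁L) = 1/(416×2π×0.035×3.78) = 0.002892 K/W
R_stainless steel pipe wall = ln(41.6/35)/(2π×16.8×3.78) = 4.33×10^-4 K/W
R_cellular glass = ln(66.6/41.6)/(2π×0.0412×3.78) = 0.4809 K/W
R_perlite board = ln(136.6/66.6)/(2π×0.0615×3.78) = 0.4918 K/W
R_outer film = 1/(h_o·2πr_oL) = 1/(16.4×2π×0.1366×3.78) = 0.01879 K/W
R_total = 0.9949 K/W
Q = ΔT/R_total = 93/0.9949

Q ≈ 93.5 W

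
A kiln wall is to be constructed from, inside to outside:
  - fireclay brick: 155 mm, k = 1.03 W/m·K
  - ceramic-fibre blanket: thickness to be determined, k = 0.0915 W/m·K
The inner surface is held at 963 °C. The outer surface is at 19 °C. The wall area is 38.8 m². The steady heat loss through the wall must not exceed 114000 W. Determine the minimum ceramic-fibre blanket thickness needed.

Series thermal resistances:
R_fireclay brick = L/(kA) = 0.155/(1.03×38.8) = 0.003878 K/W
Sum of the known resistances R_other = 0.003878 K/W
Required total resistance R_tot = ΔT/Q_allow = 944/114000 = 0.008281 K/W
R_ceramic-fibre blanket = R_tot − R_other = 0.004402 K/W
L = R·k·A = 0.004402×0.0915×38.8

L ≈ 15.6 mm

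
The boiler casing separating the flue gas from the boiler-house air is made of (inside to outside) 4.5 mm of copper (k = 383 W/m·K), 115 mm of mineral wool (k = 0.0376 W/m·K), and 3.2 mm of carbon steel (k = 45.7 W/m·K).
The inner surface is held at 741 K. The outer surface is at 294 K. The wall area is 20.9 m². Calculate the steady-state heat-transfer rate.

Thermal resistances in series:
R_copper = L/(kA) = 0.0045/(383×20.9) = 5.622×10^-7 K/W
R_mineral wool = L/(kA) = 0.115/(0.0376×20.9) = 0.1463 K/W
R_carbon steel = L/(kA) = 0.0032/(45.7×20.9) = 3.35×10^-6 K/W
R_total = 0.1463 K/W
Q = ΔT / R_total = 447 / 0.1463

Q ≈ 3050 W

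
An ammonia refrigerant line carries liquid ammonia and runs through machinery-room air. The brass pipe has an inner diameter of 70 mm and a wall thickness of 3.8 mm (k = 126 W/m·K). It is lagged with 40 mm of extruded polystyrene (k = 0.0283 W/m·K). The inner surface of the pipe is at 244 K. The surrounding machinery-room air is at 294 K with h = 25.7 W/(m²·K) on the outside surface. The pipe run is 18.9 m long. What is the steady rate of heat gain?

Cylindrical conduction, so R = ln(r₂/r₁)/(2πkL) per layer, in series:
R_brass pipe wall = ln(38.8/35)/(2π×126×18.9) = 6.889×10^-6 K/W
R_extruded polystyrene = ln(78.8/38.8)/(2π×0.0283×18.9) = 0.2108 K/W
R_outer film = 1/(h_o·2πr_oL) = 1/(25.7×2π×0.0788×18.9) = 0.004158 K/W
R_total = 0.215 K/W
Q = ΔT/R_total = 50/0.215

Q ≈ 233 W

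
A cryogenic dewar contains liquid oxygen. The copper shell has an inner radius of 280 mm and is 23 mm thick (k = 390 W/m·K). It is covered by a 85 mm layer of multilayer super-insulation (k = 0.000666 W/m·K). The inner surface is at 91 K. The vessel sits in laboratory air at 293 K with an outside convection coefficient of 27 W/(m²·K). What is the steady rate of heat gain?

Spherical conduction: R = (1/r_in − 1/r_out)/(4πk) per layer; series-sum.
R_copper shell = (1/0.28 − 1/0.303)/(4π×390) = 5.532×10^-5 K/W
R_multilayer super-insulation = (1/0.303 − 1/0.388)/(4π×0.000666) = 86.39 K/W
R_outer film = 1/(h·4πr_o²) = 1/(27×4π×0.388²) = 0.01958 K/W
R_total = 86.41 K/W
Q = ΔT/R_total = 202/86.41

Q ≈ 2.34 W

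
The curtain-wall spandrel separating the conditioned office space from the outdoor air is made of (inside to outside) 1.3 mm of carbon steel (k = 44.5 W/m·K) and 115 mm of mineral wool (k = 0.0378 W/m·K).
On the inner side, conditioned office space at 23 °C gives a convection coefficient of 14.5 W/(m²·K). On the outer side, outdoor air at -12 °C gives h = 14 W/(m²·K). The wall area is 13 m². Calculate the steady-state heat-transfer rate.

Model the wall as resistances in series:
R_inner film = 1/(h_i·A) = 1/(14.5×13) = 0.005305 K/W
R_carbon steel = L/(kA) = 0.0013/(44.5×13) = 2.247×10^-6 K/W
R_mineral wool = L/(kA) = 0.115/(0.0378×13) = 0.234 K/W
R_outer film = 1/(h_o·A) = 1/(14×13) = 0.005495 K/W
R_total = 0.2448 K/W
Q = ΔT / R_total = 35 / 0.2448

Q ≈ 143 W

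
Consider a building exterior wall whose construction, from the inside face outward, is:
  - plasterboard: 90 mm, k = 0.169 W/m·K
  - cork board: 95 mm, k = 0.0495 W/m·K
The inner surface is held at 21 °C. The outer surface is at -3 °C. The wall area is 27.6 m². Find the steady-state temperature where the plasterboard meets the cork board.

Thermal resistances in series:
R_plasterboard = L/(kA) = 0.09/(0.169×27.6) = 0.0193 K/W
R_cork board = L/(kA) = 0.095/(0.0495×27.6) = 0.06954 K/W
R_total = 0.08883 K/W;  Q = ΔT/R_total = 24/0.08883 = 270.2 W
T_interface = T_inner − Q·ΣR(inner→interface) = 21 − 270×0.0193

T ≈ 15.8 °C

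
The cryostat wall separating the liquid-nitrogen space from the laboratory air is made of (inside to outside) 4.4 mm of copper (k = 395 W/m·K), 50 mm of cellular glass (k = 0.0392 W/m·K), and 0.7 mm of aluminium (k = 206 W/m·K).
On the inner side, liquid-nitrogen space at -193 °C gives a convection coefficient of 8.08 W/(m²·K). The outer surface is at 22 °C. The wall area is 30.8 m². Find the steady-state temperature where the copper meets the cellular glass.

Model the wall as resistances in series:
R_inner film = 1/(h_i·A) = 1/(8.08×30.8) = 0.004018 K/W
R_copper = L/(kA) = 0.0044/(395×30.8) = 3.617×10^-7 K/W
R_cellular glass = L/(kA) = 0.05/(0.0392×30.8) = 0.04141 K/W
R_aluminium = L/(kA) = 0.0007/(206×30.8) = 1.103×10^-7 K/W
R_total = 0.04543 K/W;  Q = ΔT/R_total = 215/0.04543 = 4732 W
T_interface = T_inner + Q·ΣR(inner→interface) = -193 + 4730×0.004019

T ≈ -174 °C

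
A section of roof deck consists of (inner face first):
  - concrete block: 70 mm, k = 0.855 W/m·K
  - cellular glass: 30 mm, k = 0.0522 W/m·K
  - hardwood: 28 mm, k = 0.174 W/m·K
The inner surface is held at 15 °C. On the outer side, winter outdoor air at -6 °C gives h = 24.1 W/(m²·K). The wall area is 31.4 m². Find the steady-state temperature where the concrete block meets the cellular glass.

Series thermal resistances:
R_concrete block = L/(kA) = 0.07/(0.855×31.4) = 0.002607 K/W
R_cellular glass = L/(kA) = 0.03/(0.0522×31.4) = 0.0183 K/W
R_hardwood = L/(kA) = 0.028/(0.174×31.4) = 0.005125 K/W
R_outer film = 1/(h_o·A) = 1/(24.1×31.4) = 0.001321 K/W
R_total = 0.02736 K/W;  Q = ΔT/R_total = 21/0.02736 = 767.6 W
T_interface = T_inner − Q·ΣR(inner→interface) = 15 − 768×0.002607

T ≈ 13 °C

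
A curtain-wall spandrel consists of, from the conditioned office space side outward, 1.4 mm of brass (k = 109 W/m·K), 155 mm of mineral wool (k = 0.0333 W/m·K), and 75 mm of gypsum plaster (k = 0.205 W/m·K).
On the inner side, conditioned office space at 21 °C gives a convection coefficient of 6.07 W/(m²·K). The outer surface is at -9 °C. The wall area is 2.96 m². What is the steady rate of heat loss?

Using the resistance-network approach (series):
R_inner film = 1/(h_i·A) = 1/(6.07×2.96) = 0.05566 K/W
R_brass = L/(kA) = 0.0014/(109×2.96) = 4.339×10^-6 K/W
R_mineral wool = L/(kA) = 0.155/(0.0333×2.96) = 1.573 K/W
R_gypsum plaster = L/(kA) = 0.075/(0.205×2.96) = 0.1236 K/W
R_total = 1.752 K/W
Q = ΔT / R_total = 30 / 1.752

Q ≈ 17.1 W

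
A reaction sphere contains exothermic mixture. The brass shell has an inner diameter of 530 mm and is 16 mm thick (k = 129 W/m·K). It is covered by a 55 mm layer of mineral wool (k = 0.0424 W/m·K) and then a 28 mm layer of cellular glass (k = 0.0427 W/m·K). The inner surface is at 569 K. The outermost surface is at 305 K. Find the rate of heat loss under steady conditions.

Q ≈ 174 W

Radial (spherical) resistances in series:
R_brass shell = (1/0.265 − 1/0.281)/(4π×129) = 1.325×10^-4 K/W
R_mineral wool = (1/0.281 − 1/0.336)/(4π×0.0424) = 1.093 K/W
R_cellular glass = (1/0.336 − 1/0.364)/(4π×0.0427) = 0.4267 K/W
R_total = 1.52 K/W
Q = ΔT/R_total = 264/1.52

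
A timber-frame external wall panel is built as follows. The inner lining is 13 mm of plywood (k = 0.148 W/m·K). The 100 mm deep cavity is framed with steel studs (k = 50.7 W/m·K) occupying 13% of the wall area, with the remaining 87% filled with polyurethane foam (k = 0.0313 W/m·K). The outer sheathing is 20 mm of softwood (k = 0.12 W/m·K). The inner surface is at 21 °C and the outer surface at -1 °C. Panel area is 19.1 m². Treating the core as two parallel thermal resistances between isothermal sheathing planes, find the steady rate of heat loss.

Sheathing layers in series; stud and cavity paths in parallel between them.
R_inner = 0.013/(0.148×19.1) = 0.004599 K/W
R_stud  = 0.1/(50.7×0.13×19.1) = 7.944×10^-4 K/W
R_cav   = 0.1/(0.0313×0.87×19.1) = 0.1923 K/W
1/R_core = 1/R_stud + 1/R_cav → R_core = 7.911×10^-4 K/W
R_outer = 0.02/(0.12×19.1) = 0.008726 K/W
R_total = 0.01412 K/W
Q = ΔT/R_total = 22/0.01412

Q ≈ 1560 W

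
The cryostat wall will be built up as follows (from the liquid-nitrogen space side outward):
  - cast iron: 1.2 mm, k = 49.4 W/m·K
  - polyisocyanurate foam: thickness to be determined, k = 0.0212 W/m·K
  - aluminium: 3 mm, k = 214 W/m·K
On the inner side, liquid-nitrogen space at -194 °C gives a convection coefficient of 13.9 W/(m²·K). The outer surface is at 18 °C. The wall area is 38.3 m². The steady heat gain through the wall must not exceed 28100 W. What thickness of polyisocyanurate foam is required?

L ≈ 4.6 mm

Thermal resistances in series:
R_inner film = 1/(h_i·A) = 1/(13.9×38.3) = 0.001878 K/W
R_cast iron = L/(kA) = 0.0012/(49.4×38.3) = 6.342×10^-7 K/W
R_aluminium = L/(kA) = 0.003/(214×38.3) = 3.66×10^-7 K/W
Sum of the known resistances R_other = 0.001879 K/W
Required total resistance R_tot = ΔT/Q_allow = 212/28100 = 0.007544 K/W
R_polyisocyanurate foam = R_tot − R_other = 0.005665 K/W
L = R·k·A = 0.005665×0.0212×38.3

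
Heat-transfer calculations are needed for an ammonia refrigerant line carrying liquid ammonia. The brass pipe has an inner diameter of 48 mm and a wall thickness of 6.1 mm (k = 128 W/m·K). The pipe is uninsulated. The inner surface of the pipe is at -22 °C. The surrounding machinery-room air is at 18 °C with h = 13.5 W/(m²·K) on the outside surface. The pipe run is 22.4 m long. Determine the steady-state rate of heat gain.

For a radial system each layer contributes R = ln(r_out/r_in)/(2πkL); films add R = 1/(hA).
R_brass pipe wall = ln(30.1/24)/(2π×128×22.4) = 1.257×10^-5 K/W
R_outer film = 1/(h_o·2πr_oL) = 1/(13.5×2π×0.0301×22.4) = 0.01749 K/W
R_total = 0.0175 K/W
Q = ΔT/R_total = 40/0.0175

Q ≈ 2290 W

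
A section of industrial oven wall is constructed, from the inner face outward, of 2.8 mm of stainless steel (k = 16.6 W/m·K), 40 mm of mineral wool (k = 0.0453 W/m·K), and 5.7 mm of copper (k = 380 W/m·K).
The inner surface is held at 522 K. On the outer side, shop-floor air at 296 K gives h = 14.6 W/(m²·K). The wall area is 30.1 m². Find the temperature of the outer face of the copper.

T ≈ 312 K

Model the wall as resistances in series:
R_stainless steel = L/(kA) = 0.0028/(16.6×30.1) = 5.604×10^-6 K/W
R_mineral wool = L/(kA) = 0.04/(0.0453×30.1) = 0.02934 K/W
R_copper = L/(kA) = 0.0057/(380×30.1) = 4.983×10^-7 K/W
R_outer film = 1/(h_o·A) = 1/(14.6×30.1) = 0.002276 K/W
R_total = 0.03162 K/W;  Q = ΔT/R_total = 226/0.03162 = 7148 W
T_interface = T_inner − Q·ΣR(inner→interface) = 522 − 7150×0.02934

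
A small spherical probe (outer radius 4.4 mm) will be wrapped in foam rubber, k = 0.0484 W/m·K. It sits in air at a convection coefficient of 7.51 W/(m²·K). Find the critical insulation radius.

r_cr ≈ 12.9 mm

For a sphere r_cr = 2k/h = 2×0.0484/7.51
r_cr = 12.9 mm; since the bare radius (4.4 mm) is below r_cr, adding a thin layer of insulation will *increase* heat loss.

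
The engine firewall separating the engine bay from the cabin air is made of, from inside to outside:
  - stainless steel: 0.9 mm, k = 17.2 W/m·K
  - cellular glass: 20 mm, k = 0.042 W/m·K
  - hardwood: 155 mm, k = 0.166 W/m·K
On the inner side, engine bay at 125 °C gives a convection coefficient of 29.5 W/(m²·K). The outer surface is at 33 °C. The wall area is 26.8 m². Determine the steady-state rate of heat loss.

Q ≈ 1710 W

Model the wall as resistances in series:
R_inner film = 1/(h_i·A) = 1/(29.5×26.8) = 0.001265 K/W
R_stainless steel = L/(kA) = 0.0009/(17.2×26.8) = 1.952×10^-6 K/W
R_cellular glass = L/(kA) = 0.02/(0.042×26.8) = 0.01777 K/W
R_hardwood = L/(kA) = 0.155/(0.166×26.8) = 0.03484 K/W
R_total = 0.05388 K/W
Q = ΔT / R_total = 92 / 0.05388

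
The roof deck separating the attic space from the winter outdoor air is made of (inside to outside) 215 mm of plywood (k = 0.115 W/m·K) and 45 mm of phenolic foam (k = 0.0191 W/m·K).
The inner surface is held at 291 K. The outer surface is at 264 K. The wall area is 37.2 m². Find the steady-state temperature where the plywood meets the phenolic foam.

T ≈ 279 K

Using the resistance-network approach (series):
R_plywood = L/(kA) = 0.215/(0.115×37.2) = 0.05026 K/W
R_phenolic foam = L/(kA) = 0.045/(0.0191×37.2) = 0.06333 K/W
R_total = 0.1136 K/W;  Q = ΔT/R_total = 27/0.1136 = 237.7 W
T_interface = T_inner − Q·ΣR(inner→interface) = 291 − 238×0.05026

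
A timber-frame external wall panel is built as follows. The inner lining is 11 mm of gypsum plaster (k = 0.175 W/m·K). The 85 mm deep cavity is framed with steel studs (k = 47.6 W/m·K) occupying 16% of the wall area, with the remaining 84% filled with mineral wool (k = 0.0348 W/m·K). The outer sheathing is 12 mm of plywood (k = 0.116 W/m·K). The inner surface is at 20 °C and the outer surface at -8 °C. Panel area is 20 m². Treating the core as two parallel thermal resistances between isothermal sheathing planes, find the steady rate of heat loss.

Q ≈ 3160 W

Sheathing layers in series; stud and cavity paths in parallel between them.
R_inner = 0.011/(0.175×20) = 0.003143 K/W
R_stud  = 0.085/(47.6×0.16×20) = 5.58×10^-4 K/W
R_cav   = 0.085/(0.0348×0.84×20) = 0.1454 K/W
1/R_core = 1/R_stud + 1/R_cav → R_core = 5.559×10^-4 K/W
R_outer = 0.012/(0.116×20) = 0.005172 K/W
R_total = 0.008871 K/W
Q = ΔT/R_total = 28/0.008871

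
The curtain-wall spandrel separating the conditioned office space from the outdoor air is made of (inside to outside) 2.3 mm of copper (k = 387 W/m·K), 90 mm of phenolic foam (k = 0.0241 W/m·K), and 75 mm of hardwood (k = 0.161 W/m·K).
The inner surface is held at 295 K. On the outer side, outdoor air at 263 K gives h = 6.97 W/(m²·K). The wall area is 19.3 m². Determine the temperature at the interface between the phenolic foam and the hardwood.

Thermal resistances in series:
R_copper = L/(kA) = 0.0023/(387×19.3) = 3.079×10^-7 K/W
R_phenolic foam = L/(kA) = 0.09/(0.0241×19.3) = 0.1935 K/W
R_hardwood = L/(kA) = 0.075/(0.161×19.3) = 0.02414 K/W
R_outer film = 1/(h_o·A) = 1/(6.97×19.3) = 0.007434 K/W
R_total = 0.2251 K/W;  Q = ΔT/R_total = 32/0.2251 = 142.2 W
T_interface = T_inner − Q·ΣR(inner→interface) = 295 − 142×0.1935

T ≈ 267 K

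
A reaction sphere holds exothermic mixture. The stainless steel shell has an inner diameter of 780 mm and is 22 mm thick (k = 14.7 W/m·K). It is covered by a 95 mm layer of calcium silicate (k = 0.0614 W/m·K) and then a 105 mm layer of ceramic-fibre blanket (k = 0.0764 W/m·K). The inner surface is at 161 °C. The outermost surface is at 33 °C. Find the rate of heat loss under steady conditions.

Q ≈ 136 W

Spherical conduction: R = (1/r_in − 1/r_out)/(4πk) per layer; series-sum.
R_stainless steel shell = (1/0.39 − 1/0.412)/(4π×14.7) = 7.412×10^-4 K/W
R_calcium silicate = (1/0.412 − 1/0.507)/(4π×0.0614) = 0.5894 K/W
R_ceramic-fibre blanket = (1/0.507 − 1/0.612)/(4π×0.0764) = 0.3525 K/W
R_total = 0.9427 K/W
Q = ΔT/R_total = 128/0.9427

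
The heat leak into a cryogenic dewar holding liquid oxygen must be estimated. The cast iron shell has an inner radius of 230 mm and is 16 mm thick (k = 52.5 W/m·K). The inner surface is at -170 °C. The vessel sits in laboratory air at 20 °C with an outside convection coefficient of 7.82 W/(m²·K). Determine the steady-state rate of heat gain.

Q ≈ 1130 W

For a spherical shell R = (1/r₁ − 1/r₂)/(4πk); film R = 1/(h·4πr²). In series:
R_cast iron shell = (1/0.23 − 1/0.246)/(4π×52.5) = 4.286×10^-4 K/W
R_outer film = 1/(h·4πr_o²) = 1/(7.82×4π×0.246²) = 0.1682 K/W
R_total = 0.1686 K/W
Q = ΔT/R_total = 190/0.1686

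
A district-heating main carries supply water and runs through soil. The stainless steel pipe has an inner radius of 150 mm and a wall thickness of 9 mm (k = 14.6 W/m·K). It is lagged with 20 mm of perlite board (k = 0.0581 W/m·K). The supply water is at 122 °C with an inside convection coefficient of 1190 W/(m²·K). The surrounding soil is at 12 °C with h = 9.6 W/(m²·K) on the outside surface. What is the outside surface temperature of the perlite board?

Cylindrical conduction, so R = ln(r₂/r₁)/(2πkL) per layer, in series:
R_inner film = 1/(h_i·2πr₁L) = 1/(1190×2π×0.15×1) = 8.916×10^-4 K/W
R_stainless steel pipe wall = ln(159/150)/(2π×14.6×1) = 6.352×10^-4 K/W
R_perlite board = ln(179/159)/(2π×0.0581×1) = 0.3246 K/W
R_outer film = 1/(h_o·2πr_oL) = 1/(9.6×2π×0.179×1) = 0.09262 K/W
R_total = 0.4187 K/W
Q = ΔT/R_total = 110/0.4187
Q = 263 W/m
T_interface = T_inner − Q·ΣR(inner→interface) = 122 − 263×0.3261

T ≈ 36.3 °C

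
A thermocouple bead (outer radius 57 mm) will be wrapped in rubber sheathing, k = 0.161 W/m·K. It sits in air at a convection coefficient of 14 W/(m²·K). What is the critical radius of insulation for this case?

r_cr ≈ 23 mm

For a sphere r_cr = 2k/h = 2×0.161/14
r_cr = 23 mm; since the bare radius (57 mm) is above r_cr, any added insulation will reduce heat loss.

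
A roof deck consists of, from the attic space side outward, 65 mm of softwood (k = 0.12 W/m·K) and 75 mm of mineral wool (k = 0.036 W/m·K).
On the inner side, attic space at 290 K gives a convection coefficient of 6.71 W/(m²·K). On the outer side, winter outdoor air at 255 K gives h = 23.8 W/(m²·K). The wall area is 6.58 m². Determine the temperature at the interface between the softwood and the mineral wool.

T ≈ 281 K

Using the resistance-network approach (series):
R_inner film = 1/(h_i·A) = 1/(6.71×6.58) = 0.02265 K/W
R_softwood = L/(kA) = 0.065/(0.12×6.58) = 0.08232 K/W
R_mineral wool = L/(kA) = 0.075/(0.036×6.58) = 0.3166 K/W
R_outer film = 1/(h_o·A) = 1/(23.8×6.58) = 0.006386 K/W
R_total = 0.428 K/W;  Q = ΔT/R_total = 35/0.428 = 81.78 W
T_interface = T_inner − Q·ΣR(inner→interface) = 290 − 81.8×0.105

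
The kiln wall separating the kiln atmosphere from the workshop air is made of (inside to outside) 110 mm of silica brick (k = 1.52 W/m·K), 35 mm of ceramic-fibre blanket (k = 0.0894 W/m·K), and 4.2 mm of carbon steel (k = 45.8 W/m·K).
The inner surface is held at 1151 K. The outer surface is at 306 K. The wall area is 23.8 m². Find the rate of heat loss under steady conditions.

Using the resistance-network approach (series):
R_silica brick = L/(kA) = 0.11/(1.52×23.8) = 0.003041 K/W
R_ceramic-fibre blanket = L/(kA) = 0.035/(0.0894×23.8) = 0.01645 K/W
R_carbon steel = L/(kA) = 0.0042/(45.8×23.8) = 3.853×10^-6 K/W
R_total = 0.01949 K/W
Q = ΔT / R_total = 845 / 0.01949

Q ≈ 43300 W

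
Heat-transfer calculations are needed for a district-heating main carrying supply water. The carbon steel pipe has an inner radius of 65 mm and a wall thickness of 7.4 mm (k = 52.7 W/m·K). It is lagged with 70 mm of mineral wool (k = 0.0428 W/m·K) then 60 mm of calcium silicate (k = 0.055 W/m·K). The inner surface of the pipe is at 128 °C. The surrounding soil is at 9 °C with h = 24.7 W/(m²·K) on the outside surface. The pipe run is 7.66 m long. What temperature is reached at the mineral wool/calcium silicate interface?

T ≈ 44 °C

Cylindrical conduction, so R = ln(r₂/r₁)/(2πkL) per layer, in series:
R_carbon steel pipe wall = ln(72.4/65)/(2π×52.7×7.66) = 4.251×10^-5 K/W
R_mineral wool = ln(142.4/72.4)/(2π×0.0428×7.66) = 0.3284 K/W
R_calcium silicate = ln(202.4/142.4)/(2π×0.055×7.66) = 0.1328 K/W
R_outer film = 1/(h_o·2πr_oL) = 1/(24.7×2π×0.2024×7.66) = 0.004156 K/W
R_total = 0.4654 K/W
Q = ΔT/R_total = 119/0.4654
Q = 256 W
T_interface = T_inner − Q·ΣR(inner→interface) = 128 − 256×0.3284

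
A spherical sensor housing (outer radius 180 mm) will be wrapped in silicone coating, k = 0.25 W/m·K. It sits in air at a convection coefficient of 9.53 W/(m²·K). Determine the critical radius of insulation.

For a sphere r_cr = 2k/h = 2×0.25/9.53
r_cr = 52.5 mm; since the bare radius (180 mm) is above r_cr, any added insulation will reduce heat loss.

r_cr ≈ 52.5 mm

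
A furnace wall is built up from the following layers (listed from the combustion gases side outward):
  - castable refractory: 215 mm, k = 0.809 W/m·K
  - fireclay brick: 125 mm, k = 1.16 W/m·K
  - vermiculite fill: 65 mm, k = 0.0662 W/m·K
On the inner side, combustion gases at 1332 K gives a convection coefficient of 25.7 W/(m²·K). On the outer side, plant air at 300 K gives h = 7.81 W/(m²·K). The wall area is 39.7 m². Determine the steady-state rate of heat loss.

Q ≈ 26900 W

Thermal resistances in series:
R_inner film = 1/(h_i·A) = 1/(25.7×39.7) = 9.801×10^-4 K/W
R_castable refractory = L/(kA) = 0.215/(0.809×39.7) = 0.006694 K/W
R_fireclay brick = L/(kA) = 0.125/(1.16×39.7) = 0.002714 K/W
R_vermiculite fill = L/(kA) = 0.065/(0.0662×39.7) = 0.02473 K/W
R_outer film = 1/(h_o·A) = 1/(7.81×39.7) = 0.003225 K/W
R_total = 0.03835 K/W
Q = ΔT / R_total = 1032 / 0.03835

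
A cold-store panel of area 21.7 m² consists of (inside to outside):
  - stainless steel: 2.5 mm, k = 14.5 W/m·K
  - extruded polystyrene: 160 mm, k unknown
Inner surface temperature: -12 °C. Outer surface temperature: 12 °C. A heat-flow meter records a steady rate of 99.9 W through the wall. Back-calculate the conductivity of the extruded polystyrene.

k ≈ 0.0307 W/(m·K)

Model the wall as resistances in series:
R_stainless steel = L/(kA) = 0.0025/(14.5×21.7) = 7.945×10^-6 K/W
Sum of known resistances R_other = 7.945×10^-6 K/W
Total R = ΔT/Q = 24/99.9 = 0.2402 K/W
R_extruded polystyrene = R_total − R_other = 0.2402 K/W
k = L/(R·A) = 0.16/(0.2402×21.7)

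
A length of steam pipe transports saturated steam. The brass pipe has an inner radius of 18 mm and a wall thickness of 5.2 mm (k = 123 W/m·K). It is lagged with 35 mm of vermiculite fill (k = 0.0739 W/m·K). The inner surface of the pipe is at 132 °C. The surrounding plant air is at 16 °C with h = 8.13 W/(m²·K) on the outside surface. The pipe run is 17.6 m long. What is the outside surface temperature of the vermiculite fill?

T ≈ 32.8 °C

Cylindrical conduction, so R = ln(r₂/r₁)/(2πkL) per layer, in series:
R_brass pipe wall = ln(23.2/18)/(2π×123×17.6) = 1.866×10^-5 K/W
R_vermiculite fill = ln(58.2/23.2)/(2π×0.0739×17.6) = 0.1125 K/W
R_outer film = 1/(h_o·2πr_oL) = 1/(8.13×2π×0.0582×17.6) = 0.01911 K/W
R_total = 0.1317 K/W
Q = ΔT/R_total = 116/0.1317
Q = 881 W
T_interface = T_inner − Q·ΣR(inner→interface) = 132 − 881×0.1126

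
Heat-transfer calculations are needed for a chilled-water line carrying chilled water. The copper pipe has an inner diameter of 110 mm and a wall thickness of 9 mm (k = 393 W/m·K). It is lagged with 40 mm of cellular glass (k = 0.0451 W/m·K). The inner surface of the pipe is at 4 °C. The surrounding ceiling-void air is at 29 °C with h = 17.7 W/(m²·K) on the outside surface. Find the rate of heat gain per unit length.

q′ ≈ 13.9 W/m

Per-layer cylindrical resistances, series-summed:
R_copper pipe wall = ln(64/55)/(2π×393×1) = 6.137×10^-5 K/W
R_cellular glass = ln(104/64)/(2π×0.0451×1) = 1.713 K/W
R_outer film = 1/(h_o·2πr_oL) = 1/(17.7×2π×0.104×1) = 0.08646 K/W
R_total = 1.8 K/W
Q = ΔT/R_total = 25/1.8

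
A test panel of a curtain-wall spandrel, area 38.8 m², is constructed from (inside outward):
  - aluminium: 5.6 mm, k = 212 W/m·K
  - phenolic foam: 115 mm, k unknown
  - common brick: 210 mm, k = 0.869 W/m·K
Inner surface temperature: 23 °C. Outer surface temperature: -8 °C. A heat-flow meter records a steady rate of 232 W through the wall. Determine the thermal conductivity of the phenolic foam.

Using the resistance-network approach (series):
R_aluminium = L/(kA) = 0.0056/(212×38.8) = 6.808×10^-7 K/W
R_common brick = L/(kA) = 0.21/(0.869×38.8) = 0.006228 K/W
Sum of known resistances R_other = 0.006229 K/W
Total R = ΔT/Q = 31/232 = 0.1336 K/W
R_phenolic foam = R_total − R_other = 0.1274 K/W
k = L/(R·A) = 0.115/(0.1274×38.8)

k ≈ 0.0233 W/(m·K)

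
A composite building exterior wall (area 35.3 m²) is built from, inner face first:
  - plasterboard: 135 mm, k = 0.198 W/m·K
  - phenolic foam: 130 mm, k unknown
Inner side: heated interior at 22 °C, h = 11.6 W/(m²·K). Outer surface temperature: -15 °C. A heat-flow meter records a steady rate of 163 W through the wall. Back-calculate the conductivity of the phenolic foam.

Using the resistance-network approach (series):
R_inner film = 1/(h_i·A) = 1/(11.6×35.3) = 0.002442 K/W
R_plasterboard = L/(kA) = 0.135/(0.198×35.3) = 0.01931 K/W
Sum of known resistances R_other = 0.02176 K/W
Total R = ΔT/Q = 37/163 = 0.227 K/W
R_phenolic foam = R_total − R_other = 0.2052 K/W
k = L/(R·A) = 0.13/(0.2052×35.3)

k ≈ 0.0179 W/(m·K)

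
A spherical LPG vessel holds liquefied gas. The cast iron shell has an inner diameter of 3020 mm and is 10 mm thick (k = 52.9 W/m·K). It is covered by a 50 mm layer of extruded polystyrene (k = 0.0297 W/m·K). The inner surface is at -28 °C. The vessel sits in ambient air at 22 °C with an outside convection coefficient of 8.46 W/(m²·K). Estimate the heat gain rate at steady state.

Q ≈ 834 W

Each spherical layer contributes R = (1/r_i − 1/r_o)/(4πk):
R_cast iron shell = (1/1.51 − 1/1.52)/(4π×52.9) = 6.554×10^-6 K/W
R_extruded polystyrene = (1/1.52 − 1/1.57)/(4π×0.0297) = 0.05614 K/W
R_outer film = 1/(h·4πr_o²) = 1/(8.46×4π×1.57²) = 0.003816 K/W
R_total = 0.05996 K/W
Q = ΔT/R_total = 50/0.05996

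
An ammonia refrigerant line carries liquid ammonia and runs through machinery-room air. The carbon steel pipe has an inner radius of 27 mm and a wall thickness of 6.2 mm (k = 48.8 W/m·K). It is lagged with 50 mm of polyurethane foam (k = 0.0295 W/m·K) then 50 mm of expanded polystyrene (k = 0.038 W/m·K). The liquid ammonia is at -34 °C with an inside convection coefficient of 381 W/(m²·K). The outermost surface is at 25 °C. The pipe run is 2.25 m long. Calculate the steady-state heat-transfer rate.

Q ≈ 19.1 W

Per-layer cylindrical resistances, series-summed:
R_inner film = 1/(h_i·2πr₁L) = 1/(381×2π×0.027×2.25) = 0.006876 K/W
R_carbon steel pipe wall = ln(33.2/27)/(2π×48.8×2.25) = 2.996×10^-4 K/W
R_polyurethane foam = ln(83.2/33.2)/(2π×0.0295×2.25) = 2.203 K/W
R_expanded polystyrene = ln(133.2/83.2)/(2π×0.038×2.25) = 0.876 K/W
R_total = 3.086 K/W
Q = ΔT/R_total = 59/3.086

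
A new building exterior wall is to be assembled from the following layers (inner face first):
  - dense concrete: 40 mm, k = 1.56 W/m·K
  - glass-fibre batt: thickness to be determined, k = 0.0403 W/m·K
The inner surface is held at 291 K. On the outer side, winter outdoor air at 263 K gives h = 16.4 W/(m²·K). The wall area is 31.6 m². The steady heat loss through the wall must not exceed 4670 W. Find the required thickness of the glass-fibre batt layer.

Series thermal resistances:
R_dense concrete = L/(kA) = 0.04/(1.56×31.6) = 8.114×10^-4 K/W
R_outer film = 1/(h_o·A) = 1/(16.4×31.6) = 0.00193 K/W
Sum of the known resistances R_other = 0.002741 K/W
Required total resistance R_tot = ΔT/Q_allow = 28/4670 = 0.005996 K/W
R_glass-fibre batt = R_tot − R_other = 0.003255 K/W
L = R·k·A = 0.003255×0.0403×31.6

L ≈ 4.14 mm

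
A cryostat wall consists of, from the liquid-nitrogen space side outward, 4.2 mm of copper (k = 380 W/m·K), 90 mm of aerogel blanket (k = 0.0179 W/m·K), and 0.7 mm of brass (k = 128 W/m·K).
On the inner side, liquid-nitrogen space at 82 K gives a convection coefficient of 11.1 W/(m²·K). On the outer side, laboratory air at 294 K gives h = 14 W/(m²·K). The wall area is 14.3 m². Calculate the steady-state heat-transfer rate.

Q ≈ 584 W

Series thermal resistances:
R_inner film = 1/(h_i·A) = 1/(11.1×14.3) = 0.0063 K/W
R_copper = L/(kA) = 0.0042/(380×14.3) = 7.729×10^-7 K/W
R_aerogel blanket = L/(kA) = 0.09/(0.0179×14.3) = 0.3516 K/W
R_brass = L/(kA) = 0.0007/(128×14.3) = 3.824×10^-7 K/W
R_outer film = 1/(h_o·A) = 1/(14×14.3) = 0.004995 K/W
R_total = 0.3629 K/W
Q = ΔT / R_total = 212 / 0.3629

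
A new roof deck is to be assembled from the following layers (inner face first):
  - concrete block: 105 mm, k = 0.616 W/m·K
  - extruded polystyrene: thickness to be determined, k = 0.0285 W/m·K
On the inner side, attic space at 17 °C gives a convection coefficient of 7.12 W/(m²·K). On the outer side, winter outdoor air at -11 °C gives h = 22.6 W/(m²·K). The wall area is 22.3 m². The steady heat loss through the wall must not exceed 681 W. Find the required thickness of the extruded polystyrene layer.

Using the resistance-network approach (series):
R_inner film = 1/(h_i·A) = 1/(7.12×22.3) = 0.006298 K/W
R_concrete block = L/(kA) = 0.105/(0.616×22.3) = 0.007644 K/W
R_outer film = 1/(h_o·A) = 1/(22.6×22.3) = 0.001984 K/W
Sum of the known resistances R_other = 0.01593 K/W
Required total resistance R_tot = ΔT/Q_allow = 28/681 = 0.04112 K/W
R_extruded polystyrene = R_tot − R_other = 0.02519 K/W
L = R·k·A = 0.02519×0.0285×22.3

L ≈ 16 mm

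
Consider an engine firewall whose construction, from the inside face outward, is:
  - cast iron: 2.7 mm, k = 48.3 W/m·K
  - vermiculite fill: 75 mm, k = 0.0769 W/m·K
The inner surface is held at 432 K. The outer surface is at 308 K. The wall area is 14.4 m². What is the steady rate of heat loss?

Q ≈ 1830 W

Model the wall as resistances in series:
R_cast iron = L/(kA) = 0.0027/(48.3×14.4) = 3.882×10^-6 K/W
R_vermiculite fill = L/(kA) = 0.075/(0.0769×14.4) = 0.06773 K/W
R_total = 0.06773 K/W
Q = ΔT / R_total = 124 / 0.06773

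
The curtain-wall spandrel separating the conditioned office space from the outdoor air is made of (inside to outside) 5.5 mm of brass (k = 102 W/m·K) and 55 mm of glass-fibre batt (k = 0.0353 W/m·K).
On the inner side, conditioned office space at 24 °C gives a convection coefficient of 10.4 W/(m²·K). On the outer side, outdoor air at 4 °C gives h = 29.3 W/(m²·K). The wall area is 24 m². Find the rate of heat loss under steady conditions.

Q ≈ 284 W

Thermal resistances in series:
R_inner film = 1/(h_i·A) = 1/(10.4×24) = 0.004006 K/W
R_brass = L/(kA) = 0.0055/(102×24) = 2.247×10^-6 K/W
R_glass-fibre batt = L/(kA) = 0.055/(0.0353×24) = 0.06492 K/W
R_outer film = 1/(h_o·A) = 1/(29.3×24) = 0.001422 K/W
R_total = 0.07035 K/W
Q = ΔT / R_total = 20 / 0.07035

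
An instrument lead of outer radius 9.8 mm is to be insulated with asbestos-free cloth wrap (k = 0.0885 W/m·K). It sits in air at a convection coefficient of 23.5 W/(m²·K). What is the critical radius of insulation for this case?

r_cr ≈ 3.77 mm

For a cylinder r_cr = k/h = 0.0885/23.5
r_cr = 3.77 mm; since the bare radius (9.8 mm) is above r_cr, any added insulation will reduce heat loss.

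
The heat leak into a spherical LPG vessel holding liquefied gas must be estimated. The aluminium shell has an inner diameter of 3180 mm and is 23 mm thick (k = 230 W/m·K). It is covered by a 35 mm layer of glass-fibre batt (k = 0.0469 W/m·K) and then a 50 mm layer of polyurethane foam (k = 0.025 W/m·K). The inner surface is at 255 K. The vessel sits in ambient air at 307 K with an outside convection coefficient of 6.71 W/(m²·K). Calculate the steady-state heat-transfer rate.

Each spherical layer contributes R = (1/r_i − 1/r_o)/(4πk):
R_aluminium shell = (1/1.59 − 1/1.613)/(4π×230) = 3.103×10^-6 K/W
R_glass-fibre batt = (1/1.613 − 1/1.648)/(4π×0.0469) = 0.02234 K/W
R_polyurethane foam = (1/1.648 − 1/1.698)/(4π×0.025) = 0.05688 K/W
R_outer film = 1/(h·4πr_o²) = 1/(6.71×4π×1.698²) = 0.004113 K/W
R_total = 0.08333 K/W
Q = ΔT/R_total = 52/0.08333

Q ≈ 624 W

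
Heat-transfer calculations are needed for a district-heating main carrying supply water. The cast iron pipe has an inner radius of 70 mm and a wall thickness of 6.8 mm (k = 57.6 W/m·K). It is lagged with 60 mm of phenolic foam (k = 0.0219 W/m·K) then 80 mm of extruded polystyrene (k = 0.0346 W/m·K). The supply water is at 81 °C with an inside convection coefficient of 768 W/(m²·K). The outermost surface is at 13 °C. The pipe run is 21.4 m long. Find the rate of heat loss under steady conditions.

Cylindrical conduction, so R = ln(r₂/r₁)/(2πkL) per layer, in series:
R_inner film = 1/(h_i·2πr₁L) = 1/(768×2π×0.07×21.4) = 1.383×10^-4 K/W
R_cast iron pipe wall = ln(76.8/70)/(2π×57.6×21.4) = 1.197×10^-5 K/W
R_phenolic foam = ln(136.8/76.8)/(2π×0.0219×21.4) = 0.1961 K/W
R_extruded polystyrene = ln(216.8/136.8)/(2π×0.0346×21.4) = 0.09897 K/W
R_total = 0.2952 K/W
Q = ΔT/R_total = 68/0.2952

Q ≈ 230 W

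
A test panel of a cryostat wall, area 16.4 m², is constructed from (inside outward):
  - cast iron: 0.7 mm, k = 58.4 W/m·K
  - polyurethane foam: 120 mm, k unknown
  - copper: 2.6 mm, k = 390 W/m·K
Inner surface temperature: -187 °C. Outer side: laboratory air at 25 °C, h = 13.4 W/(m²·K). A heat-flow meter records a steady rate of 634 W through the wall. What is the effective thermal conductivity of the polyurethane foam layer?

Series thermal resistances:
R_cast iron = L/(kA) = 0.0007/(58.4×16.4) = 7.309×10^-7 K/W
R_copper = L/(kA) = 0.0026/(390×16.4) = 4.065×10^-7 K/W
R_outer film = 1/(h_o·A) = 1/(13.4×16.4) = 0.00455 K/W
Sum of known resistances R_other = 0.004552 K/W
Total R = ΔT/Q = 212/634 = 0.3344 K/W
R_polyurethane foam = R_total − R_other = 0.3298 K/W
k = L/(R·A) = 0.12/(0.3298×16.4)

k ≈ 0.0222 W/(m·K)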